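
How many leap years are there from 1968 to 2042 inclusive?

19

Years divisible by 4: 1968, 1972, …, 2040 — 19 in all.
2000 is divisible by 400, so still leap.
No century exceptions apply. Count: 19.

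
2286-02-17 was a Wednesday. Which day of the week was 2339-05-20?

From February 17, 2286 to February 17, 2339: 53 years, of which 12 contain a Feb 29 — 41×365 + 12×366 = 19357 days.
(2300 is not a leap year (divisible by 100 but not 400).)
February 2339: 28 − 17 = 11 days remain (2339 is not a leap year, so February has 28 days).
Then March (31), April (30): 31 + 30 = 61 days.
May 1–20, 2339: 20 days.
Residual: 92 days.
Total: 19449 days.
19449 mod 7 = 3, so 3 days after Wednesday is Saturday.

Saturday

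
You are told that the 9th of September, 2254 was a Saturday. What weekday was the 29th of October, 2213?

Count forward from the earlier date (October 29, 2213) to the later (September 9, 2254):
Day-of-year of October 29, 2213: 302.
Day-of-year of September 9, 2254: 252.
2213 has 365 days, so 365 − 302 = 63 days remain in 2213.
Full years 2214–2253: 30 common + 10 leap = 30×365 + 10×366 = 14610 days.
Total: 63 + 14610 + 252 = 14925 days.
14925 mod 7 = 1, so 1 day before Saturday is Friday.

Friday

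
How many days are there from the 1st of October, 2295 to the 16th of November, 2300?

Day-of-year of October 1, 2295: 274.
Day-of-year of November 16, 2300: 320.
2295 has 365 days, so 365 − 274 = 91 days remain in 2295.
Full years: 2296: 366; 2297: 365; 2298: 365; 2299: 365. Sum = 1461.
Total: 91 + 1461 + 320 = 1872 days.

1872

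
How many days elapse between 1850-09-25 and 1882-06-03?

From September 25, 1850 to September 25, 1881: 31 years, of which 8 contain a Feb 29 — 23×365 + 8×366 = 11323 days.
September 1881: 30 − 25 = 5 days remain.
Then October (31), November (30), December (31), January (31), February 1882 (28), March (31), April (30), May (31): 31 + 30 + 31 + 31 + 28 + 31 + 30 + 31 = 243 days.
June 1–3, 1882: 3 days.
Residual: 251 days.
Total: 11574 days.

11574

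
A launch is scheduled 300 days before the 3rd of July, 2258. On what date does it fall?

the 6th of September, 2257

Count 300 days before July 3, 2258:
September 2257: 30 − 6 = 24 days remain.
Then 9 full months totalling 273 days.
July 1–3, 2258: 3 days.
Total: 24 + 273 + 3 = 300 days.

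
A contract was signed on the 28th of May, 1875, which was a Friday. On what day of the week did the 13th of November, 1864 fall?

Count forward from the earlier date (November 13, 1864) to the later (May 28, 1875):
From November 13, 1864 to November 13, 1874: 10 years, of which 2 contain a Feb 29 — 8×365 + 2×366 = 3652 days.
November 1874: 30 − 13 = 17 days remain.
Then December (31), January (31), February 1875 (28), March (31), April (30): 31 + 31 + 28 + 31 + 30 = 151 days.
May 1–28, 1875: 28 days.
Residual: 196 days.
Total: 3848 days.
3848 mod 7 = 5, so 5 days before Friday is Sunday.

Sunday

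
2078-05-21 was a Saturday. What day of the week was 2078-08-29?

May 2078: 31 − 21 = 10 days remain.
Then June (30), July (31): 30 + 31 = 61 days.
August 1–29, 2078: 29 days.
Total: 10 + 61 + 29 = 100 days.
100 mod 7 = 2, so 2 days after Saturday is Monday.

Monday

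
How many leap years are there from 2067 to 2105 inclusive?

Years divisible by 4 in [2067, 2105]: 2068, 2072, 2076, 2080, 2084, 2088, 2092, 2096, 2100, 2104.
Of these, 2100 is divisible by 100 but not 400, so not leap.
Leap years: 10 − 1 = 9.

9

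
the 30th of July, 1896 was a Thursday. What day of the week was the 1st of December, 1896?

July 1896: 31 − 30 = 1 day remains.
Then August (31), September (30), October (31), November (30): 31 + 30 + 31 + 30 = 122 days.
December 1, 1896: 1 day.
Total: 1 + 122 + 1 = 124 days.
124 mod 7 = 5, so 5 days after Thursday is Tuesday.

Tuesday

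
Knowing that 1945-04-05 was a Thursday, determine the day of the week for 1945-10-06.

April 1945: 30 − 5 = 25 days remain.
Then May (31), June (30), July (31), August (31), September (30): 31 + 30 + 31 + 31 + 30 = 153 days.
October 1–6, 1945: 6 days.
Total: 25 + 153 + 6 = 184 days.
184 mod 7 = 2, so 2 days after Thursday is Saturday.

Saturday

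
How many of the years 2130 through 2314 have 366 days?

44

Years divisible by 4: 2132, 2136, …, 2312 — 46 in all.
Of these, 2200, 2300 are divisible by 100 but not 400, so not leap.
Leap years: 46 − 2 = 44.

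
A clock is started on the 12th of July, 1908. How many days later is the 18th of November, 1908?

129

July 1908: 31 − 12 = 19 days remain.
Then August (31), September (30), October (31): 31 + 30 + 31 = 92 days.
November 1–18, 1908: 18 days.
Total: 19 + 92 + 18 = 129 days.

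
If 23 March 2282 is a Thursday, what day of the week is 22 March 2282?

Count forward from the earlier date (March 22, 2282) to the later (March 23, 2282):
Within March 2282: 23 − 22 = 1 day.
1 mod 7 = 1, so 1 day before Thursday is Wednesday.

Wednesday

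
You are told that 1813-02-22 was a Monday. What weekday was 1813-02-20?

Saturday

Count forward from the earlier date (February 20, 1813) to the later (February 22, 1813):
Within February 1813: 22 − 20 = 2 days.
2 mod 7 = 2, so 2 days before Monday is Saturday.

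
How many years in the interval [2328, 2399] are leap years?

Years divisible by 4: 2328, 2332, …, 2396 — 18 in all.
No century exceptions apply. Count: 18.

18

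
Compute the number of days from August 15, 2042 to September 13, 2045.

August 15, 2042 → August 15, 2043: 365 days.
August 15, 2043 → August 15, 2044: 366 days (2044 is a leap year).
August 15, 2044 → August 15, 2045: 365 days.
August 2045: 31 − 15 = 16 days remain.
September 1–13, 2045: 13 days.
Residual: 29 days.
Total: 1125 days.

1125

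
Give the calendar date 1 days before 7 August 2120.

6 August 2120

Count 1 days before August 7, 2120:
Within August 2120: 7 − 6 = 1 day.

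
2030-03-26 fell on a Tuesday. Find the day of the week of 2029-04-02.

Count forward from the earlier date (April 2, 2029) to the later (March 26, 2030):
Day-of-year of April 2, 2029: 92.
Day-of-year of March 26, 2030: 85.
2029 has 365 days, so 365 − 92 = 273 days remain in 2029.
Total: 273 + 85 = 358 days.
358 mod 7 = 1, so 1 day before Tuesday is Monday.

Monday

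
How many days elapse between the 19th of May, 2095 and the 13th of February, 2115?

7209

From May 19, 2095 to May 19, 2114: 19 years, of which 4 contain a Feb 29 — 15×365 + 4×366 = 6939 days.
(2100 is not a leap year (divisible by 100 but not 400).)
May 2114: 31 − 19 = 12 days remain.
Then June (30), July (31), August (31), September (30), October (31), November (30), December (31), January (31): 30 + 31 + 31 + 30 + 31 + 30 + 31 + 31 = 245 days.
February 1–13, 2115: 13 days (2115 is not a leap year).
Residual: 270 days.
Total: 7209 days.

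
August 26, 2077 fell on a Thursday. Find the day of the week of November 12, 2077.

Friday

August 2077: 31 − 26 = 5 days remain.
Then September (30), October (31): 30 + 31 = 61 days.
November 1–12, 2077: 12 days.
Total: 5 + 61 + 12 = 78 days.
78 mod 7 = 1, so 1 day after Thursday is Friday.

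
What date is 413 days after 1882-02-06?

1883-03-26

Count 413 days after February 6, 1882:
February 6, 1882 → February 6, 1883: 365 days.
February 1883: 28 − 6 = 22 days remain (1883 is not a leap year, so February has 28 days).
March 1–26, 1883: 26 days.
Residual: 48 days.
Total: 413 days.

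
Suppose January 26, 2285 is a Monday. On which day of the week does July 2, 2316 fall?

Sunday

From January 26, 2285 to January 26, 2316: 31 years, of which 6 contain a Feb 29 — 25×365 + 6×366 = 11321 days.
(2300 is not a leap year (divisible by 100 but not 400).)
January 2316: 31 − 26 = 5 days remain.
Then February 2316 (29), March (31), April (30), May (31), June (30): 29 + 31 + 30 + 31 + 30 = 151 days.
July 1–2, 2316: 2 days.
Residual: 158 days.
Total: 11479 days.
11479 mod 7 = 6, so 6 days after Monday is Sunday.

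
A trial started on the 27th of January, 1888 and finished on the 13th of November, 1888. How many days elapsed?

January 1888: 31 − 27 = 4 days remain.
Then 9 full months totalling 274 days.
November 1–13, 1888: 13 days.
Total: 4 + 274 + 13 = 291 days.

291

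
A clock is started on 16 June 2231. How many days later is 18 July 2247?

5876

Day-of-year of June 16, 2231: 167.
Day-of-year of July 18, 2247: 199.
2231 has 365 days, so 365 − 167 = 198 days remain in 2231.
Full years 2232–2246: 11 common + 4 leap = 11×365 + 4×366 = 5479 days.
Total: 198 + 5479 + 199 = 5876 days.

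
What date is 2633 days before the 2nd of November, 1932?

the 18th of August, 1925

Count 2633 days before November 2, 1932:
From August 18, 1925 to August 18, 1932: 7 years, of which 2 contain a Feb 29 — 5×365 + 2×366 = 2557 days.
August 1932: 31 − 18 = 13 days remain.
Then September (30), October (31): 30 + 31 = 61 days.
November 1–2, 1932: 2 days.
Residual: 76 days.
Total: 2633 days.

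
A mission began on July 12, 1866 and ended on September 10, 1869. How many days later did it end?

Day-of-year of July 12, 1866: 193.
Day-of-year of September 10, 1869: 253.
1866 has 365 days, so 365 − 193 = 172 days remain in 1866.
Full years: 1867: 365; 1868: 366. Sum = 731.
Total: 172 + 731 + 253 = 1156 days.

1156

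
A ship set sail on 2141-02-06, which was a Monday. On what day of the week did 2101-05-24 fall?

Count forward from the earlier date (May 24, 2101) to the later (February 6, 2141):
From May 24, 2101 to May 24, 2140: 39 years, of which 10 contain a Feb 29 — 29×365 + 10×366 = 14245 days.
May 2140: 31 − 24 = 7 days remain.
Then June (30), July (31), August (31), September (30), October (31), November (30), December (31), January (31): 30 + 31 + 31 + 30 + 31 + 30 + 31 + 31 = 245 days.
February 1–6, 2141: 6 days (2141 is not a leap year).
Residual: 258 days.
Total: 14503 days.
14503 mod 7 = 6, so 6 days before Monday is Tuesday.

Tuesday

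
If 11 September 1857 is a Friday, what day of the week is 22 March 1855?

Count forward from the earlier date (March 22, 1855) to the later (September 11, 1857):
Day-of-year of March 22, 1855: 81.
Day-of-year of September 11, 1857: 254.
1855 has 365 days, so 365 − 81 = 284 days remain in 1855.
Full years: 1856: 366. Sum = 366.
Total: 284 + 366 + 254 = 904 days.
904 mod 7 = 1, so 1 day before Friday is Thursday.

Thursday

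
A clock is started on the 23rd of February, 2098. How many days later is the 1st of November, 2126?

From February 23, 2098 to February 23, 2126: 28 years, of which 6 contain a Feb 29 — 22×365 + 6×366 = 10226 days.
(2100 is not a leap year (divisible by 100 but not 400).)
February 2126: 28 − 23 = 5 days remain (2126 is not a leap year, so February has 28 days).
Then March (31), April (30), May (31), June (30), July (31), August (31), September (30), October (31): 31 + 30 + 31 + 30 + 31 + 31 + 30 + 31 = 245 days.
November 1, 2126: 1 day.
Residual: 251 days.
Total: 10477 days.

10477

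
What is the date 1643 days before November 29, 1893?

May 31, 1889

Count 1643 days before November 29, 1893:
May 31, 1889 → May 31, 1890: 365 days.
May 31, 1890 → May 31, 1891: 365 days.
May 31, 1891 → May 31, 1892: 366 days (1892 is a leap year).
May 31, 1892 → May 31, 1893: 365 days.
May 1893: 31 − 31 = 0 days remain.
Then June (30), July (31), August (31), September (30), October (31): 30 + 31 + 31 + 30 + 31 = 153 days.
November 1–29, 1893: 29 days.
Residual: 182 days.
Total: 1643 days.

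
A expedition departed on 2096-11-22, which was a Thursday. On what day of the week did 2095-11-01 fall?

Count forward from the earlier date (November 1, 2095) to the later (November 22, 2096):
November 1, 2095 → November 1, 2096: 366 days (2096 is a leap year).
Within November 2096: 22 − 1 = 21 days.
Total: 387 days.
387 mod 7 = 2, so 2 days before Thursday is Tuesday.

Tuesday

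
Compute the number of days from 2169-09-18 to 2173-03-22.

Day-of-year of September 18, 2169: 261.
Day-of-year of March 22, 2173: 81.
2169 has 365 days, so 365 − 261 = 104 days remain in 2169.
Full years: 2170: 365; 2171: 365; 2172: 366. Sum = 1096.
Total: 104 + 1096 + 81 = 1281 days.

1281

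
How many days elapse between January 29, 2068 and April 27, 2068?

January 2068: 31 − 29 = 2 days remain.
Then February 2068 (29), March (31): 29 + 31 = 60 days.
April 1–27, 2068: 27 days.
Total: 2 + 60 + 27 = 89 days.

89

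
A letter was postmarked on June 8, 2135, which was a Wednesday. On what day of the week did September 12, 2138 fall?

Day-of-year of June 8, 2135: 159.
Day-of-year of September 12, 2138: 255.
2135 has 365 days, so 365 − 159 = 206 days remain in 2135.
Full years: 2136: 366; 2137: 365. Sum = 731.
Total: 206 + 731 + 255 = 1192 days.
1192 mod 7 = 2, so 2 days after Wednesday is Friday.

Friday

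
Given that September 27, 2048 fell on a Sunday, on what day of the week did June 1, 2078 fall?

From September 27, 2048 to September 27, 2077: 29 years, of which 7 contain a Feb 29 — 22×365 + 7×366 = 10592 days.
September 2077: 30 − 27 = 3 days remain.
Then October (31), November (30), December (31), January (31), February 2078 (28), March (31), April (30), May (31): 31 + 30 + 31 + 31 + 28 + 31 + 30 + 31 = 243 days.
June 1, 2078: 1 day.
Residual: 247 days.
Total: 10839 days.
10839 mod 7 = 3, so 3 days after Sunday is Wednesday.

Wednesday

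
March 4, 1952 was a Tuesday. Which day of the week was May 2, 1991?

Thursday

Day-of-year of March 4, 1952: 64.
Day-of-year of May 2, 1991: 122.
1952 has 366 days, so 366 − 64 = 302 days remain in 1952.
Full years 1953–1990: 29 common + 9 leap = 29×365 + 9×366 = 13879 days.
Total: 302 + 13879 + 122 = 14303 days.
14303 mod 7 = 2, so 2 days after Tuesday is Thursday.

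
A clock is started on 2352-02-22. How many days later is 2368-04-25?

5907

From February 22, 2352 to February 22, 2368: 16 years, of which 4 contain a Feb 29 — 12×365 + 4×366 = 5844 days.
February 2368: 29 − 22 = 7 days remain (2368 is a leap year, so February has 29 days).
Then March (31): 31 days.
April 1–25, 2368: 25 days.
Residual: 63 days.
Total: 5907 days.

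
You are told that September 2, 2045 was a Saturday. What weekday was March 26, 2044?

Saturday

Count forward from the earlier date (March 26, 2044) to the later (September 2, 2045):
Day-of-year of March 26, 2044: 86.
Day-of-year of September 2, 2045: 245.
2044 has 366 days, so 366 − 86 = 280 days remain in 2044.
Total: 280 + 245 = 525 days.
525 is a multiple of 7, so March 26, 2044 falls on the same weekday: Saturday.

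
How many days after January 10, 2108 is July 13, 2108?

January 2108: 31 − 10 = 21 days remain.
Then February 2108 (29), March (31), April (30), May (31), June (30): 29 + 31 + 30 + 31 + 30 = 151 days.
July 1–13, 2108: 13 days.
Total: 21 + 151 + 13 = 185 days.

185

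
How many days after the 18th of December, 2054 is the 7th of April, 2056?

December 2054: 31 − 18 = 13 days remain.
Then 15 full months totalling 456 days.
April 1–7, 2056: 7 days.
Total: 13 + 456 + 7 = 476 days.

476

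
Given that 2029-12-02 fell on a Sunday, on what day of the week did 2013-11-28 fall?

Count forward from the earlier date (November 28, 2013) to the later (December 2, 2029):
Day-of-year of November 28, 2013: 332.
Day-of-year of December 2, 2029: 336.
2013 has 365 days, so 365 − 332 = 33 days remain in 2013.
Full years 2014–2028: 11 common + 4 leap = 11×365 + 4×366 = 5479 days.
Total: 33 + 5479 + 336 = 5848 days.
5848 mod 7 = 3, so 3 days before Sunday is Thursday.

Thursday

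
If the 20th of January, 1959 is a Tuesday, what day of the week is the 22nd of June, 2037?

Day-of-year of January 20, 1959: 20.
Day-of-year of June 22, 2037: 173.
1959 has 365 days, so 365 − 20 = 345 days remain in 1959.
Full years 1960–2036: 57 common + 20 leap = 57×365 + 20×366 = 28125 days.
Total: 345 + 28125 + 173 = 28643 days.
28643 mod 7 = 6, so 6 days after Tuesday is Monday.

Monday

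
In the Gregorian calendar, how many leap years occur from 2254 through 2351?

Years divisible by 4: 2256, 2260, …, 2348 — 24 in all.
Of these, 2300 is divisible by 100 but not 400, so not leap.
Leap years: 24 − 1 = 23.

23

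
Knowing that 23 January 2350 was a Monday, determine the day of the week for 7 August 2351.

Day-of-year of January 23, 2350: 23.
Day-of-year of August 7, 2351: 219.
2350 has 365 days, so 365 − 23 = 342 days remain in 2350.
Total: 342 + 219 = 561 days.
561 mod 7 = 1, so 1 day after Monday is Tuesday.

Tuesday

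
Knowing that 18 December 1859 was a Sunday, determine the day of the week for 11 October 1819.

Monday

Count forward from the earlier date (October 11, 1819) to the later (December 18, 1859):
From October 11, 1819 to October 11, 1859: 40 years, of which 10 contain a Feb 29 — 30×365 + 10×366 = 14610 days.
October 1859: 31 − 11 = 20 days remain.
Then November (30): 30 days.
December 1–18, 1859: 18 days.
Residual: 68 days.
Total: 14678 days.
14678 mod 7 = 6, so 6 days before Sunday is Monday.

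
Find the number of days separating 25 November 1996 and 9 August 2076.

29112

From November 25, 1996 to November 25, 2075: 79 years, of which 19 contain a Feb 29 — 60×365 + 19×366 = 28854 days.
(2000 is a leap year (divisible by 400).)
November 2075: 30 − 25 = 5 days remain.
Then December (31), January (31), February 2076 (29), March (31), April (30), May (31), June (30), July (31): 31 + 31 + 29 + 31 + 30 + 31 + 30 + 31 = 244 days.
August 1–9, 2076: 9 days.
Residual: 258 days.
Total: 29112 days.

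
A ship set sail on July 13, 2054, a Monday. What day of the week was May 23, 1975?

Count forward from the earlier date (May 23, 1975) to the later (July 13, 2054):
From May 23, 1975 to May 23, 2054: 79 years, of which 20 contain a Feb 29 — 59×365 + 20×366 = 28855 days.
(2000 is a leap year (divisible by 400).)
May 2054: 31 − 23 = 8 days remain.
Then June (30): 30 days.
July 1–13, 2054: 13 days.
Residual: 51 days.
Total: 28906 days.
28906 mod 7 = 3, so 3 days before Monday is Friday.

Friday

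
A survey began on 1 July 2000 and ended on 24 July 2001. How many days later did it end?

Day-of-year of July 1, 2000: 183.
Day-of-year of July 24, 2001: 205.
2000 has 366 days, so 366 − 183 = 183 days remain in 2000.
Total: 183 + 205 = 388 days.

388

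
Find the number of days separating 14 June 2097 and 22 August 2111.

5181

Day-of-year of June 14, 2097: 165.
Day-of-year of August 22, 2111: 234.
2097 has 365 days, so 365 − 165 = 200 days remain in 2097.
Full years 2098–2110: 11 common + 2 leap = 11×365 + 2×366 = 4747 days.
Total: 200 + 4747 + 234 = 5181 days.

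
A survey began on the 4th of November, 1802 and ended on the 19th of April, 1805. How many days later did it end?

November 4, 1802 → November 4, 1803: 365 days.
November 4, 1803 → November 4, 1804: 366 days (1804 is a leap year).
November 1804: 30 − 4 = 26 days remain.
Then December (31), January (31), February 1805 (28), March (31): 31 + 31 + 28 + 31 = 121 days.
April 1–19, 1805: 19 days.
Residual: 166 days.
Total: 897 days.

897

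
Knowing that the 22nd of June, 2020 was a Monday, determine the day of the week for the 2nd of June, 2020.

Tuesday

Count forward from the earlier date (June 2, 2020) to the later (June 22, 2020):
Within June 2020: 22 − 2 = 20 days.
20 mod 7 = 6, so 6 days before Monday is Tuesday.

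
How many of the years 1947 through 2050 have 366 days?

Years divisible by 4: 1948, 1952, …, 2048 — 26 in all.
2000 is divisible by 400, so still leap.
No century exceptions apply. Count: 26.

26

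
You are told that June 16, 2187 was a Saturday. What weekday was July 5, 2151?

Count forward from the earlier date (July 5, 2151) to the later (June 16, 2187):
From July 5, 2151 to July 5, 2186: 35 years, of which 9 contain a Feb 29 — 26×365 + 9×366 = 12784 days.
July 2186: 31 − 5 = 26 days remain.
Then 10 full months totalling 304 days.
June 1–16, 2187: 16 days.
Residual: 346 days.
Total: 13130 days.
13130 mod 7 = 5, so 5 days before Saturday is Monday.

Monday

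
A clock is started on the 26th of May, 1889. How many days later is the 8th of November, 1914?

9296

Day-of-year of May 26, 1889: 146.
Day-of-year of November 8, 1914: 312.
1889 has 365 days, so 365 − 146 = 219 days remain in 1889.
Full years 1890–1913: 19 common + 5 leap = 19×365 + 5×366 = 8765 days.
Total: 219 + 8765 + 312 = 9296 days.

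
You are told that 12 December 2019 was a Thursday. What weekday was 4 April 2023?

December 12, 2019 → December 12, 2020: 366 days (2020 is a leap year).
December 12, 2020 → December 12, 2021: 365 days.
December 12, 2021 → December 12, 2022: 365 days.
December 2022: 31 − 12 = 19 days remain.
Then January (31), February 2023 (28), March (31): 31 + 28 + 31 = 90 days.
April 1–4, 2023: 4 days.
Residual: 113 days.
Total: 1209 days.
1209 mod 7 = 5, so 5 days after Thursday is Tuesday.

Tuesday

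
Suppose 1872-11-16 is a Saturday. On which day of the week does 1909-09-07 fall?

From November 16, 1872 to November 16, 1908: 36 years, of which 8 contain a Feb 29 — 28×365 + 8×366 = 13148 days.
(1900 is not a leap year (divisible by 100 but not 400).)
November 1908: 30 − 16 = 14 days remain.
Then 9 full months totalling 274 days.
September 1–7, 1909: 7 days.
Residual: 295 days.
Total: 13443 days.
13443 mod 7 = 3, so 3 days after Saturday is Tuesday.

Tuesday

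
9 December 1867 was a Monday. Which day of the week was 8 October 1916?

Sunday

Day-of-year of December 9, 1867: 343.
Day-of-year of October 8, 1916: 282.
1867 has 365 days, so 365 − 343 = 22 days remain in 1867.
Full years 1868–1915: 37 common + 11 leap = 37×365 + 11×366 = 17531 days.
Total: 22 + 17531 + 282 = 17835 days.
17835 mod 7 = 6, so 6 days after Monday is Sunday.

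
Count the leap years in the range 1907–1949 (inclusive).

Years divisible by 4 in [1907, 1949]: 1908, 1912, 1916, 1920, 1924, 1928, 1932, 1936, 1940, 1944, 1948.
No century exceptions apply. Count: 11.

11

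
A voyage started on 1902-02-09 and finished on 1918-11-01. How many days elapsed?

From February 9, 1902 to February 9, 1918: 16 years, of which 4 contain a Feb 29 — 12×365 + 4×366 = 5844 days.
February 1918: 28 − 9 = 19 days remain (1918 is not a leap year, so February has 28 days).
Then March (31), April (30), May (31), June (30), July (31), August (31), September (30), October (31): 31 + 30 + 31 + 30 + 31 + 31 + 30 + 31 = 245 days.
November 1, 1918: 1 day.
Residual: 265 days.
Total: 6109 days.

6109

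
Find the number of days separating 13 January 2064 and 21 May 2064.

129

January 2064: 31 − 13 = 18 days remain.
Then February 2064 (29), March (31), April (30): 29 + 31 + 30 = 90 days.
May 1–21, 2064: 21 days.
Total: 18 + 90 + 21 = 129 days.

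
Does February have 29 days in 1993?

No

1993 is not a leap year.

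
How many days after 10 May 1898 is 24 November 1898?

May 1898: 31 − 10 = 21 days remain.
Then June (30), July (31), August (31), September (30), October (31): 30 + 31 + 31 + 30 + 31 = 153 days.
November 1–24, 1898: 24 days.
Total: 21 + 153 + 24 = 198 days.

198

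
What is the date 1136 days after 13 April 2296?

24 May 2299

Count 1136 days after April 13, 2296:
April 13, 2296 → April 13, 2297: 365 days.
April 13, 2297 → April 13, 2298: 365 days.
April 13, 2298 → April 13, 2299: 365 days.
April 2299: 30 − 13 = 17 days remain.
May 1–24, 2299: 24 days.
Residual: 41 days.
Total: 1136 days.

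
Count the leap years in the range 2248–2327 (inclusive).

19

Years divisible by 4: 2248, 2252, …, 2324 — 20 in all.
Of these, 2300 is divisible by 100 but not 400, so not leap.
Leap years: 20 − 1 = 19.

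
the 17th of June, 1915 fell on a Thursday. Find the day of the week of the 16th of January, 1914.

Friday

Count forward from the earlier date (January 16, 1914) to the later (June 17, 1915):
January 16, 1914 → January 16, 1915: 365 days.
January 1915: 31 − 16 = 15 days remain.
Then February 1915 (28), March (31), April (30), May (31): 28 + 31 + 30 + 31 = 120 days.
June 1–17, 1915: 17 days.
Residual: 152 days.
Total: 517 days.
517 mod 7 = 6, so 6 days before Thursday is Friday.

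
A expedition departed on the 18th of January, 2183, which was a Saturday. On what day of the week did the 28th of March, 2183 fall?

January 2183: 31 − 18 = 13 days remain.
Then February 2183 (28): 28 days.
March 1–28, 2183: 28 days.
Total: 13 + 28 + 28 = 69 days.
69 mod 7 = 6, so 6 days after Saturday is Friday.

Friday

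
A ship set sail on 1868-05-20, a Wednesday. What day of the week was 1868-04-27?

Count forward from the earlier date (April 27, 1868) to the later (May 20, 1868):
April 1868: 30 − 27 = 3 days remain.
May 1–20, 1868: 20 days.
Total: 3 + 20 = 23 days.
23 mod 7 = 2, so 2 days before Wednesday is Monday.

Monday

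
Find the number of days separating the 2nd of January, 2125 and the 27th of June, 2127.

Day-of-year of January 2, 2125: 2.
Day-of-year of June 27, 2127: 178.
2125 has 365 days, so 365 − 2 = 363 days remain in 2125.
Full years: 2126: 365. Sum = 365.
Total: 363 + 365 + 178 = 906 days.

906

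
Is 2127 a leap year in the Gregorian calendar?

No

2127 is not a leap year.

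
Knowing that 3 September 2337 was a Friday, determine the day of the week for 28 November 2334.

Wednesday

Count forward from the earlier date (November 28, 2334) to the later (September 3, 2337):
November 28, 2334 → November 28, 2335: 365 days.
November 28, 2335 → November 28, 2336: 366 days (2336 is a leap year).
November 2336: 30 − 28 = 2 days remain.
Then 9 full months totalling 274 days.
September 1–3, 2337: 3 days.
Residual: 279 days.
Total: 1010 days.
1010 mod 7 = 2, so 2 days before Friday is Wednesday.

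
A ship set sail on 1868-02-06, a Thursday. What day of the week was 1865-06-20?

Tuesday

Count forward from the earlier date (June 20, 1865) to the later (February 6, 1868):
Day-of-year of June 20, 1865: 171.
Day-of-year of February 6, 1868: 37.
1865 has 365 days, so 365 − 171 = 194 days remain in 1865.
Full years: 1866: 365; 1867: 365. Sum = 730.
Total: 194 + 730 + 37 = 961 days.
961 mod 7 = 2, so 2 days before Thursday is Tuesday.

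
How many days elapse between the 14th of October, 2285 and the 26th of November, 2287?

Day-of-year of October 14, 2285: 287.
Day-of-year of November 26, 2287: 330.
2285 has 365 days, so 365 − 287 = 78 days remain in 2285.
Full years: 2286: 365. Sum = 365.
Total: 78 + 365 + 330 = 773 days.

773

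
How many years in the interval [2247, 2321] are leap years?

18

Years divisible by 4: 2248, 2252, …, 2320 — 19 in all.
Of these, 2300 is divisible by 100 but not 400, so not leap.
Leap years: 19 − 1 = 18.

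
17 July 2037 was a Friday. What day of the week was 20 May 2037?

Count forward from the earlier date (May 20, 2037) to the later (July 17, 2037):
May 2037: 31 − 20 = 11 days remain.
Then June (30): 30 days.
July 1–17, 2037: 17 days.
Total: 11 + 30 + 17 = 58 days.
58 mod 7 = 2, so 2 days before Friday is Wednesday.

Wednesday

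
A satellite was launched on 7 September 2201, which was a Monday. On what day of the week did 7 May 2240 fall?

From September 7, 2201 to September 7, 2239: 38 years, of which 9 contain a Feb 29 — 29×365 + 9×366 = 13879 days.
September 2239: 30 − 7 = 23 days remain.
Then October (31), November (30), December (31), January (31), February 2240 (29), March (31), April (30): 31 + 30 + 31 + 31 + 29 + 31 + 30 = 213 days.
May 1–7, 2240: 7 days.
Residual: 243 days.
Total: 14122 days.
14122 mod 7 = 3, so 3 days after Monday is Thursday.

Thursday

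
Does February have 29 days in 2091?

2091 is not a leap year.

No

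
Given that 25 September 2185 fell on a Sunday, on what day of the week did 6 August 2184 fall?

Friday

Count forward from the earlier date (August 6, 2184) to the later (September 25, 2185):
Day-of-year of August 6, 2184: 219.
Day-of-year of September 25, 2185: 268.
2184 has 366 days, so 366 − 219 = 147 days remain in 2184.
Total: 147 + 268 = 415 days.
415 mod 7 = 2, so 2 days before Sunday is Friday.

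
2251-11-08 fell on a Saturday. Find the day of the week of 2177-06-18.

Count forward from the earlier date (June 18, 2177) to the later (November 8, 2251):
Day-of-year of June 18, 2177: 169.
Day-of-year of November 8, 2251: 312.
2177 has 365 days, so 365 − 169 = 196 days remain in 2177.
Full years 2178–2250: 56 common + 17 leap = 56×365 + 17×366 = 26662 days.
Total: 196 + 26662 + 312 = 27170 days.
27170 mod 7 = 3, so 3 days before Saturday is Wednesday.

Wednesday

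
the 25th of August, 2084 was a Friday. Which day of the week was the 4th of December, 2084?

August 2084: 31 − 25 = 6 days remain.
Then September (30), October (31), November (30): 30 + 31 + 30 = 91 days.
December 1–4, 2084: 4 days.
Total: 6 + 91 + 4 = 101 days.
101 mod 7 = 3, so 3 days after Friday is Monday.

Monday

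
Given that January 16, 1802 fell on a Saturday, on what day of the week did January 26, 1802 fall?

Within January 1802: 26 − 16 = 10 days.
10 mod 7 = 3, so 3 days after Saturday is Tuesday.

Tuesday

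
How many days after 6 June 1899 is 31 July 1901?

Day-of-year of June 6, 1899: 157.
Day-of-year of July 31, 1901: 212.
1899 has 365 days, so 365 − 157 = 208 days remain in 1899.
Full years: 1900: 365. Sum = 365.
Total: 208 + 365 + 212 = 785 days.

785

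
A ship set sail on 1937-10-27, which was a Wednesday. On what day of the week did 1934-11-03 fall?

Count forward from the earlier date (November 3, 1934) to the later (October 27, 1937):
November 3, 1934 → November 3, 1935: 365 days.
November 3, 1935 → November 3, 1936: 366 days (1936 is a leap year).
November 1936: 30 − 3 = 27 days remain.
Then 10 full months totalling 304 days.
October 1–27, 1937: 27 days.
Residual: 358 days.
Total: 1089 days.
1089 mod 7 = 4, so 4 days before Wednesday is Saturday.

Saturday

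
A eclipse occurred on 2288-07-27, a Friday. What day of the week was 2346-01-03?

From July 27, 2288 to July 27, 2345: 57 years, of which 13 contain a Feb 29 — 44×365 + 13×366 = 20818 days.
(2300 is not a leap year (divisible by 100 but not 400).)
July 2345: 31 − 27 = 4 days remain.
Then August (31), September (30), October (31), November (30), December (31): 31 + 30 + 31 + 30 + 31 = 153 days.
January 1–3, 2346: 3 days.
Residual: 160 days.
Total: 20978 days.
20978 mod 7 = 6, so 6 days after Friday is Thursday.

Thursday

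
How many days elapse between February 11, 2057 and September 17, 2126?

Day-of-year of February 11, 2057: 42.
Day-of-year of September 17, 2126: 260.
2057 has 365 days, so 365 − 42 = 323 days remain in 2057.
Full years 2058–2125: 52 common + 16 leap = 52×365 + 16×366 = 24836 days.
Total: 323 + 24836 + 260 = 25419 days.

25419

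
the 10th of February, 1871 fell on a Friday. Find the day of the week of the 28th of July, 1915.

Wednesday

Day-of-year of February 10, 1871: 41.
Day-of-year of July 28, 1915: 209.
1871 has 365 days, so 365 − 41 = 324 days remain in 1871.
Full years 1872–1914: 33 common + 10 leap = 33×365 + 10×366 = 15705 days.
Total: 324 + 15705 + 209 = 16238 days.
16238 mod 7 = 5, so 5 days after Friday is Wednesday.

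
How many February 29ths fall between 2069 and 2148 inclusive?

Years divisible by 4: 2072, 2076, …, 2148 — 20 in all.
Of these, 2100 is divisible by 100 but not 400, so not leap.
Leap years: 20 − 1 = 19.

19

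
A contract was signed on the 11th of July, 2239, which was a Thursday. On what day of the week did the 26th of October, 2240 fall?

Monday

July 2239: 31 − 11 = 20 days remain.
Then 14 full months totalling 427 days.
October 1–26, 2240: 26 days.
Total: 20 + 427 + 26 = 473 days.
473 mod 7 = 4, so 4 days after Thursday is Monday.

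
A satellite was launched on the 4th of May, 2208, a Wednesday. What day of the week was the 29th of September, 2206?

Monday

Count forward from the earlier date (September 29, 2206) to the later (May 4, 2208):
Day-of-year of September 29, 2206: 272.
Day-of-year of May 4, 2208: 125.
2206 has 365 days, so 365 − 272 = 93 days remain in 2206.
Full years: 2207: 365. Sum = 365.
Total: 93 + 365 + 125 = 583 days.
583 mod 7 = 2, so 2 days before Wednesday is Monday.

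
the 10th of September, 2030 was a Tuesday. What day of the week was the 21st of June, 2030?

Friday

Count forward from the earlier date (June 21, 2030) to the later (September 10, 2030):
June 2030: 30 − 21 = 9 days remain.
Then July (31), August (31): 31 + 31 = 62 days.
September 1–10, 2030: 10 days.
Total: 9 + 62 + 10 = 81 days.
81 mod 7 = 4, so 4 days before Tuesday is Friday.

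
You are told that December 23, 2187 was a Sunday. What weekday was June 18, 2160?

Wednesday

Count forward from the earlier date (June 18, 2160) to the later (December 23, 2187):
Day-of-year of June 18, 2160: 170.
Day-of-year of December 23, 2187: 357.
2160 has 366 days, so 366 − 170 = 196 days remain in 2160.
Full years 2161–2186: 20 common + 6 leap = 20×365 + 6×366 = 9496 days.
Total: 196 + 9496 + 357 = 10049 days.
10049 mod 7 = 4, so 4 days before Sunday is Wednesday.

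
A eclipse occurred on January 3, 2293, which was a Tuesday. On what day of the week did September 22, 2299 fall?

Friday

January 3, 2293 → January 3, 2294: 365 days.
January 3, 2294 → January 3, 2295: 365 days.
January 3, 2295 → January 3, 2296: 365 days.
January 3, 2296 → January 3, 2297: 366 days (2296 is a leap year).
January 3, 2297 → January 3, 2298: 365 days.
January 3, 2298 → January 3, 2299: 365 days.
January 2299: 31 − 3 = 28 days remain.
Then February 2299 (28), March (31), April (30), May (31), June (30), July (31), August (31): 28 + 31 + 30 + 31 + 30 + 31 + 31 = 212 days.
September 1–22, 2299: 22 days.
Residual: 262 days.
Total: 2453 days.
2453 mod 7 = 3, so 3 days after Tuesday is Friday.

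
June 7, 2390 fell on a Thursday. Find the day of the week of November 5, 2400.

Day-of-year of June 7, 2390: 158.
Day-of-year of November 5, 2400: 310.
2390 has 365 days, so 365 − 158 = 207 days remain in 2390.
Full years 2391–2399: 7 common + 2 leap = 7×365 + 2×366 = 3287 days.
Total: 207 + 3287 + 310 = 3804 days.
3804 mod 7 = 3, so 3 days after Thursday is Sunday.

Sunday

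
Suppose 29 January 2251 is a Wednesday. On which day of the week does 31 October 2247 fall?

Count forward from the earlier date (October 31, 2247) to the later (January 29, 2251):
Day-of-year of October 31, 2247: 304.
Day-of-year of January 29, 2251: 29.
2247 has 365 days, so 365 − 304 = 61 days remain in 2247.
Full years: 2248: 366; 2249: 365; 2250: 365. Sum = 1096.
Total: 61 + 1096 + 29 = 1186 days.
1186 mod 7 = 3, so 3 days before Wednesday is Sunday.

Sunday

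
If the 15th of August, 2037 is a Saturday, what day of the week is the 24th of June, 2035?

Sunday

Count forward from the earlier date (June 24, 2035) to the later (August 15, 2037):
Day-of-year of June 24, 2035: 175.
Day-of-year of August 15, 2037: 227.
2035 has 365 days, so 365 − 175 = 190 days remain in 2035.
Full years: 2036: 366. Sum = 366.
Total: 190 + 366 + 227 = 783 days.
783 mod 7 = 6, so 6 days before Saturday is Sunday.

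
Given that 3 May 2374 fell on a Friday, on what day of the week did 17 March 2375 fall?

Monday

May 2374: 31 − 3 = 28 days remain.
Then 9 full months totalling 273 days.
March 1–17, 2375: 17 days.
Total: 28 + 273 + 17 = 318 days.
318 mod 7 = 3, so 3 days after Friday is Monday.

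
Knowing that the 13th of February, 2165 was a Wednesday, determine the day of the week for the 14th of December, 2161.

Monday

Count forward from the earlier date (December 14, 2161) to the later (February 13, 2165):
Day-of-year of December 14, 2161: 348.
Day-of-year of February 13, 2165: 44.
2161 has 365 days, so 365 − 348 = 17 days remain in 2161.
Full years: 2162: 365; 2163: 365; 2164: 366. Sum = 1096.
Total: 17 + 1096 + 44 = 1157 days.
1157 mod 7 = 2, so 2 days before Wednesday is Monday.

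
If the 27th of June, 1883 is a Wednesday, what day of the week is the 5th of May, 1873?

Monday

Count forward from the earlier date (May 5, 1873) to the later (June 27, 1883):
From May 5, 1873 to May 5, 1883: 10 years, of which 2 contain a Feb 29 — 8×365 + 2×366 = 3652 days.
May 1883: 31 − 5 = 26 days remain.
June 1–27, 1883: 27 days.
Residual: 53 days.
Total: 3705 days.
3705 mod 7 = 2, so 2 days before Wednesday is Monday.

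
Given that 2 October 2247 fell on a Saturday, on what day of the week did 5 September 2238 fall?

Wednesday

Count forward from the earlier date (September 5, 2238) to the later (October 2, 2247):
Day-of-year of September 5, 2238: 248.
Day-of-year of October 2, 2247: 275.
2238 has 365 days, so 365 − 248 = 117 days remain in 2238.
Full years 2239–2246: 6 common + 2 leap = 6×365 + 2×366 = 2922 days.
Total: 117 + 2922 + 275 = 3314 days.
3314 mod 7 = 3, so 3 days before Saturday is Wednesday.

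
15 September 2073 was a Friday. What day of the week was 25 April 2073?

Count forward from the earlier date (April 25, 2073) to the later (September 15, 2073):
April 2073: 30 − 25 = 5 days remain.
Then May (31), June (30), July (31), August (31): 31 + 30 + 31 + 31 = 123 days.
September 1–15, 2073: 15 days.
Total: 5 + 123 + 15 = 143 days.
143 mod 7 = 3, so 3 days before Friday is Tuesday.

Tuesday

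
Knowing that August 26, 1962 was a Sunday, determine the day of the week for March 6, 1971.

Saturday

Day-of-year of August 26, 1962: 238.
Day-of-year of March 6, 1971: 65.
1962 has 365 days, so 365 − 238 = 127 days remain in 1962.
Full years 1963–1970: 6 common + 2 leap = 6×365 + 2×366 = 2922 days.
Total: 127 + 2922 + 65 = 3114 days.
3114 mod 7 = 6, so 6 days after Sunday is Saturday.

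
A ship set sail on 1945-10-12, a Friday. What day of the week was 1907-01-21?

Monday

Count forward from the earlier date (January 21, 1907) to the later (October 12, 1945):
Day-of-year of January 21, 1907: 21.
Day-of-year of October 12, 1945: 285.
1907 has 365 days, so 365 − 21 = 344 days remain in 1907.
Full years 1908–1944: 27 common + 10 leap = 27×365 + 10×366 = 13515 days.
Total: 344 + 13515 + 285 = 14144 days.
14144 mod 7 = 4, so 4 days before Friday is Monday.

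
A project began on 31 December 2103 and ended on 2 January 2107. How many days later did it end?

1098

Day-of-year of December 31, 2103: 365.
Day-of-year of January 2, 2107: 2.
2103 has 365 days, so 365 − 365 = 0 days remain in 2103.
Full years: 2104: 366; 2105: 365; 2106: 365. Sum = 1096.
Total: 0 + 1096 + 2 = 1098 days.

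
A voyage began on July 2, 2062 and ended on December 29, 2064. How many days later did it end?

911

July 2, 2062 → July 2, 2063: 365 days.
July 2, 2063 → July 2, 2064: 366 days (2064 is a leap year).
July 2064: 31 − 2 = 29 days remain.
Then August (31), September (30), October (31), November (30): 31 + 30 + 31 + 30 = 122 days.
December 1–29, 2064: 29 days.
Residual: 180 days.
Total: 911 days.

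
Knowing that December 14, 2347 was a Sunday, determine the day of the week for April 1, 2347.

Count forward from the earlier date (April 1, 2347) to the later (December 14, 2347):
April 2347: 30 − 1 = 29 days remain.
Then May (31), June (30), July (31), August (31), September (30), October (31), November (30): 31 + 30 + 31 + 31 + 30 + 31 + 30 = 214 days.
December 1–14, 2347: 14 days.
Total: 29 + 214 + 14 = 257 days.
257 mod 7 = 5, so 5 days before Sunday is Tuesday.

Tuesday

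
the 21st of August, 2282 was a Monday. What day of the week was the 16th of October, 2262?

Thursday

Count forward from the earlier date (October 16, 2262) to the later (August 21, 2282):
Day-of-year of October 16, 2262: 289.
Day-of-year of August 21, 2282: 233.
2262 has 365 days, so 365 − 289 = 76 days remain in 2262.
Full years 2263–2281: 14 common + 5 leap = 14×365 + 5×366 = 6940 days.
Total: 76 + 6940 + 233 = 7249 days.
7249 mod 7 = 4, so 4 days before Monday is Thursday.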